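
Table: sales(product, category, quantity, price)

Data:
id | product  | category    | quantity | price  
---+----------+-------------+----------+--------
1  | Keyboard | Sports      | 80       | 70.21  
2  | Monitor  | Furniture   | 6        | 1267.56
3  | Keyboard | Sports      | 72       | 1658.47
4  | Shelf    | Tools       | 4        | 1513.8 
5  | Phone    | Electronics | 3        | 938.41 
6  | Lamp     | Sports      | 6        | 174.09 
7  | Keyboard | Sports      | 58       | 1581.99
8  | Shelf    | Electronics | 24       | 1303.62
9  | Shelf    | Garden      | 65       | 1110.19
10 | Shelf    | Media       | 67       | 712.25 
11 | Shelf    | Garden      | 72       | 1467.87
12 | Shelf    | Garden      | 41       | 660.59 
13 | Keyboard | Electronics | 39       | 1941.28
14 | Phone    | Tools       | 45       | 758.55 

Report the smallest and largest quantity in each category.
SELECT category, MIN(quantity), MAX(quantity)
FROM sales
GROUP BY category

Result:
  Electronics: min=3, max=39
  Furniture: min=6, max=6
  Garden: min=41, max=72
  Media: min=67, max=67
  Sports: min=6, max=80
  Tools: min=4, max=45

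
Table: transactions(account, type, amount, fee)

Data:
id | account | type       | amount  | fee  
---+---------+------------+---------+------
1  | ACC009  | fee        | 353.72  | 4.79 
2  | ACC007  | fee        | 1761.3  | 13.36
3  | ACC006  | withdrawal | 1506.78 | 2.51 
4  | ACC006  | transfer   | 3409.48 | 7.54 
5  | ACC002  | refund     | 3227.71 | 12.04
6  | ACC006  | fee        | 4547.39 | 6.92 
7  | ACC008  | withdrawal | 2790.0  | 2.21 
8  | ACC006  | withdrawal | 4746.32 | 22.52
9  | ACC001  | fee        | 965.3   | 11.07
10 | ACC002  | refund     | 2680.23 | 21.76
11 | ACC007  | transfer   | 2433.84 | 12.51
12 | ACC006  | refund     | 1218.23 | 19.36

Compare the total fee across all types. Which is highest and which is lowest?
SELECT type, SUM(fee)
FROM transactions
GROUP BY type
ORDER BY SUM(fee)

All groups:
  transfer: 20.05
  withdrawal: 27.24
  fee: 36.14
  refund: 53.16

Highest: refund (53.16)
Lowest: transfer (20.05)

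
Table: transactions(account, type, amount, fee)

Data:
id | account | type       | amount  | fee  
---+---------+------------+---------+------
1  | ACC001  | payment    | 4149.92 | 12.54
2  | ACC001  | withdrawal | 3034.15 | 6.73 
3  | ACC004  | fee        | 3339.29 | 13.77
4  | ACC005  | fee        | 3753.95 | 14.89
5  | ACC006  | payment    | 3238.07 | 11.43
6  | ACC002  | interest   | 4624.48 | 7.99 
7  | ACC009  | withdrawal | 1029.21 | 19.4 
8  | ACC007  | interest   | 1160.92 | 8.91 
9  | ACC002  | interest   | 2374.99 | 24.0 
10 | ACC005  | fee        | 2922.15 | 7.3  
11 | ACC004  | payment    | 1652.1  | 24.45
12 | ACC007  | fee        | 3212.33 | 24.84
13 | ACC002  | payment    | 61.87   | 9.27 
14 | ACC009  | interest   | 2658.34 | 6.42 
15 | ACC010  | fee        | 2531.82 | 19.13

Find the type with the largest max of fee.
SELECT type, MAX(fee) as val
FROM transactions
GROUP BY type
ORDER BY val DESC
LIMIT 1

Result: fee with max(fee) = 24.84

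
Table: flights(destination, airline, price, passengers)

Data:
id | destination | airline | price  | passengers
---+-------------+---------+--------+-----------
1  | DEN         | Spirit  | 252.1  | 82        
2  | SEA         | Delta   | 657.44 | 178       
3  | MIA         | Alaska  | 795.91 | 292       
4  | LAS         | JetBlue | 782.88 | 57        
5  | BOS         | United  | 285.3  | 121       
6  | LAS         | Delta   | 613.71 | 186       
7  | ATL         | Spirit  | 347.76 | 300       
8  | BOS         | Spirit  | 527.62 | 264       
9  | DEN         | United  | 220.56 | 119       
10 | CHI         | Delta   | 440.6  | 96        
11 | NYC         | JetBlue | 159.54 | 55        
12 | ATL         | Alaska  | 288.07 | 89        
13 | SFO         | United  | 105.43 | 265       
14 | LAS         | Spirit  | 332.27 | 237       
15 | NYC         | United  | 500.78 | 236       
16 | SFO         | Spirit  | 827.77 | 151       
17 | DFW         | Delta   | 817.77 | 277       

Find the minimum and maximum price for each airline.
SELECT airline, MIN(price), MAX(price)
FROM flights
GROUP BY airline

Result:
  Alaska: min=288.07, max=795.91
  Delta: min=440.60, max=817.77
  JetBlue: min=159.54, max=782.88
  Spirit: min=252.10, max=827.77
  United: min=105.43, max=500.78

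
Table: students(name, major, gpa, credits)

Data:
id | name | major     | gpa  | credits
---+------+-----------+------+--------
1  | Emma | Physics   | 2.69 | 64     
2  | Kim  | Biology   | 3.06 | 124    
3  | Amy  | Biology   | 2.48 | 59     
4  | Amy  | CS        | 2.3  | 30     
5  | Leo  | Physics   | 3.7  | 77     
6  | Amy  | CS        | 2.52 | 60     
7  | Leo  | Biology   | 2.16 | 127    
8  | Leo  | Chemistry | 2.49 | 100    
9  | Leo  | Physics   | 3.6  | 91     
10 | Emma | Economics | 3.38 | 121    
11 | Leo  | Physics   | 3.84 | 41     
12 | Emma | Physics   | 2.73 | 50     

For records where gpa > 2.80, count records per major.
SELECT major, COUNT(*)
FROM students
WHERE gpa > 2.80
GROUP BY major

Note: WHERE filters rows before grouping.

Result:
  Biology: 1
  Economics: 1
  Physics: 3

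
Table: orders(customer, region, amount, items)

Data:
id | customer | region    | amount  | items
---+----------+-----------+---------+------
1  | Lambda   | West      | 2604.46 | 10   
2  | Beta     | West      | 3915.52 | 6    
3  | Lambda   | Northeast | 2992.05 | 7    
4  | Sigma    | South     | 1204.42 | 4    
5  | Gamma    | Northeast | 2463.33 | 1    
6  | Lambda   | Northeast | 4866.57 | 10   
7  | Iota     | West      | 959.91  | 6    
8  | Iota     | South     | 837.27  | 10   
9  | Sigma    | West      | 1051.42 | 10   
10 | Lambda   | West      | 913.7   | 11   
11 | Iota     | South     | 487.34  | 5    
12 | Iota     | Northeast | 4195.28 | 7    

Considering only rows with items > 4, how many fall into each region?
SELECT region, COUNT(*)
FROM orders
WHERE items > 4
GROUP BY region

Note: WHERE filters rows before grouping.

Result:
  Northeast: 3
  South: 2
  West: 5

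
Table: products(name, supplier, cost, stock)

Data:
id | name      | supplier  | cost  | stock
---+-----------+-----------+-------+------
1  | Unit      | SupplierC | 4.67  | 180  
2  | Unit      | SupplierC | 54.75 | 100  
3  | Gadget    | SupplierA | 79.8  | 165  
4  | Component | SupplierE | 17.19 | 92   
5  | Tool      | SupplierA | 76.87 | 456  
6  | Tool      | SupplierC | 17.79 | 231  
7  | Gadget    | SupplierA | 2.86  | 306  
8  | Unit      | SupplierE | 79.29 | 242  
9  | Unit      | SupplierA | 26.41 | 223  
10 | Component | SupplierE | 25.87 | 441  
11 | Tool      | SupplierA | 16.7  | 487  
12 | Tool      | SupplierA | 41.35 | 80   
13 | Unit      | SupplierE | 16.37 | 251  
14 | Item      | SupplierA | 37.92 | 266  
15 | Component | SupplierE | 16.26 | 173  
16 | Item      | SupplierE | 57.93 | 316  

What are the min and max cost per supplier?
SELECT supplier, MIN(cost), MAX(cost)
FROM products
GROUP BY supplier

Result:
  SupplierA: min=2.86, max=79.80
  SupplierC: min=4.67, max=54.75
  SupplierE: min=16.26, max=79.29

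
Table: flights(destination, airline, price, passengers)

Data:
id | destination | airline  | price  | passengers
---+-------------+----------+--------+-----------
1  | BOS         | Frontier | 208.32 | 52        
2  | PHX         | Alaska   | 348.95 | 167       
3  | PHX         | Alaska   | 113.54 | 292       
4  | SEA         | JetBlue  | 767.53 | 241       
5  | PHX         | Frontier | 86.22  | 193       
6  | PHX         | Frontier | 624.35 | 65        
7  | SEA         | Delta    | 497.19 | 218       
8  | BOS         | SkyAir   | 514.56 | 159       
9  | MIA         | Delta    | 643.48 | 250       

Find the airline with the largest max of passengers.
SELECT airline, MAX(passengers) as val
FROM flights
GROUP BY airline
ORDER BY val DESC
LIMIT 1

Result: Alaska with max(passengers) = 292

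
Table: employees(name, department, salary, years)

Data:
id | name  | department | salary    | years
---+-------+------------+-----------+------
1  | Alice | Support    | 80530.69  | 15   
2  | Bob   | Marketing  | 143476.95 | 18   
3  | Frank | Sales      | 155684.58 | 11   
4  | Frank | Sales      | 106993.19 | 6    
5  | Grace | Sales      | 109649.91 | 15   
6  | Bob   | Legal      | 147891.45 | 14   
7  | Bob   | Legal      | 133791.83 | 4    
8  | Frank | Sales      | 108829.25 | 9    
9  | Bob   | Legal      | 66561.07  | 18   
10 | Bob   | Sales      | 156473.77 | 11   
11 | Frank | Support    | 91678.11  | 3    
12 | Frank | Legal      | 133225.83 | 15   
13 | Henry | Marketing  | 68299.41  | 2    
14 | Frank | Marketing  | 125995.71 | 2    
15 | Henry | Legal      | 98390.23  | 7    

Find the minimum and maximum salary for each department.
SELECT department, MIN(salary), MAX(salary)
FROM employees
GROUP BY department

Result:
  Legal: min=66561.07, max=147891.45
  Marketing: min=68299.41, max=143476.95
  Sales: min=106993.19, max=156473.77
  Support: min=80530.69, max=91678.11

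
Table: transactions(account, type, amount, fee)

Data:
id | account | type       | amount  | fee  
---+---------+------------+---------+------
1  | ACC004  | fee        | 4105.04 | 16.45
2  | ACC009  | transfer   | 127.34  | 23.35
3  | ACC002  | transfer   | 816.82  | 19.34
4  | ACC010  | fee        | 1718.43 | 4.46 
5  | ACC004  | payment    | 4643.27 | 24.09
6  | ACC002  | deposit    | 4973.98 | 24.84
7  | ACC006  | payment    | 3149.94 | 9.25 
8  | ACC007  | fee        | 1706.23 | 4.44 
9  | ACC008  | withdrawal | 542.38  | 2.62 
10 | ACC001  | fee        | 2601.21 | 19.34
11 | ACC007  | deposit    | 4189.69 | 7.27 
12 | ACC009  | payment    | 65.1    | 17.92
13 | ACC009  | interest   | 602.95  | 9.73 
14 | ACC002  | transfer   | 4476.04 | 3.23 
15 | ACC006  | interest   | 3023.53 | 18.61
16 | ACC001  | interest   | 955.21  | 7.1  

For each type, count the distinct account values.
SELECT type, COUNT(DISTINCT account)
FROM transactions
GROUP BY type

Result:
  deposit: 2 distinct
  fee: 4 distinct
  interest: 3 distinct
  payment: 3 distinct
  transfer: 2 distinct
  withdrawal: 1 distinct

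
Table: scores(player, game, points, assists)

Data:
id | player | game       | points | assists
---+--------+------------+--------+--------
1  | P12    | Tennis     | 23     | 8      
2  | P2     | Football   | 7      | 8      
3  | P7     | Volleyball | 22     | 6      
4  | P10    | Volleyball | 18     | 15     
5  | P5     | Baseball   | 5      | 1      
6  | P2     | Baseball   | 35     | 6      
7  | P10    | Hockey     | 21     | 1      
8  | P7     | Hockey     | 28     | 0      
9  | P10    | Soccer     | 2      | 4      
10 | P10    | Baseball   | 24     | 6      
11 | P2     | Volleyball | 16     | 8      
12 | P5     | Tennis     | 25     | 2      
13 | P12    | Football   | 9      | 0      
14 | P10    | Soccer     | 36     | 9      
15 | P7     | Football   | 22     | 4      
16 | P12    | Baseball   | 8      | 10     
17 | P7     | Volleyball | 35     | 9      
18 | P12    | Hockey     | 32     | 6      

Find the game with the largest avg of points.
SELECT game, AVG(points) as val
FROM scores
GROUP BY game
ORDER BY val DESC
LIMIT 1

Result: Hockey with avg(points) = 27.00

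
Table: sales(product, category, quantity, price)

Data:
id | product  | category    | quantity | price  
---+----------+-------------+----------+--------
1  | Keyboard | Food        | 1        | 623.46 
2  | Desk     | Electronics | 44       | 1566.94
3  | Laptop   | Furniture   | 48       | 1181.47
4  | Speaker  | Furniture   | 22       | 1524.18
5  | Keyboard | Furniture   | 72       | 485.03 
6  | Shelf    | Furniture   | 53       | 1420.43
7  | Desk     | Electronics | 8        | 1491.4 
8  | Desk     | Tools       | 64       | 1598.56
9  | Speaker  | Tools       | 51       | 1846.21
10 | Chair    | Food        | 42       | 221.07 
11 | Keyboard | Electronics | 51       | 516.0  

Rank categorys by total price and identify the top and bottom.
SELECT category, SUM(price)
FROM sales
GROUP BY category
ORDER BY SUM(price)

All groups:
  Food: 844.53
  Tools: 3444.77
  Electronics: 3574.34
  Furniture: 4611.11

Highest: Furniture (4611.11)
Lowest: Food (844.53)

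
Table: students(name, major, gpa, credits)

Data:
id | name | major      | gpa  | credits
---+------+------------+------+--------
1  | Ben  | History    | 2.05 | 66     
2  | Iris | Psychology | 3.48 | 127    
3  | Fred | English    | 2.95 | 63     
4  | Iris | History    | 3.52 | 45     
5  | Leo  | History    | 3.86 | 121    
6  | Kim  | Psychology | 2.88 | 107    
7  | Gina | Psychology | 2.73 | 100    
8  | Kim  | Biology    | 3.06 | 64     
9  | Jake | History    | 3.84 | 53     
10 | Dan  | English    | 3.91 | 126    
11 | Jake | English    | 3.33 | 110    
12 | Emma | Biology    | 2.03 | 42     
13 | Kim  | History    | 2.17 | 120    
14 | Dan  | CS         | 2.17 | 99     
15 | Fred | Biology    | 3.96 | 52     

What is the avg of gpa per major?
SELECT major, AVG(gpa) as result
FROM students
GROUP BY major

Result:
  Biology: 3.02
  CS: 2.17
  English: 3.40
  History: 3.09
  Psychology: 3.03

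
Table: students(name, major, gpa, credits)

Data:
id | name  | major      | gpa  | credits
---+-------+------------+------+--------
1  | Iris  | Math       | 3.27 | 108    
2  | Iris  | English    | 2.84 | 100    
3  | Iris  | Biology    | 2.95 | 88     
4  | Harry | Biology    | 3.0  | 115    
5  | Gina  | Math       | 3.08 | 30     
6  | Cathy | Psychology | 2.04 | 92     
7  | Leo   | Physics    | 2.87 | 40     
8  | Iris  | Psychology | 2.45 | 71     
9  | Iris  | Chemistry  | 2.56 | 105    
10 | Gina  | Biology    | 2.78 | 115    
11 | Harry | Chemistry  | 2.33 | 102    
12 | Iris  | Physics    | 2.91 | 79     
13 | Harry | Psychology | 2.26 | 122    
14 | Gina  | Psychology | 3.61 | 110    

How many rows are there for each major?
SELECT major, COUNT(*) as count
FROM students
GROUP BY major

Result:
  Biology: 3
  Chemistry: 2
  English: 1
  Math: 2
  Physics: 2
  Psychology: 4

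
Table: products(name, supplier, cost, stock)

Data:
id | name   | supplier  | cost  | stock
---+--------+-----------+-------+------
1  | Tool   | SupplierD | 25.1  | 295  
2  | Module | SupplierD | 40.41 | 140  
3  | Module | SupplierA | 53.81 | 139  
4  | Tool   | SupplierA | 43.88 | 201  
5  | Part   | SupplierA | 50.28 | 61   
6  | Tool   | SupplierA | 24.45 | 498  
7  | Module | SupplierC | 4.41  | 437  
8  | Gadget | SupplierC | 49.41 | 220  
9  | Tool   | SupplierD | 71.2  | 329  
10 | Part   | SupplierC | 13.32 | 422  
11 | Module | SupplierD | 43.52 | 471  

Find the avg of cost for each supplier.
SELECT supplier, AVG(cost) as result
FROM products
GROUP BY supplier

Result:
  SupplierA: 43.11
  SupplierC: 22.38
  SupplierD: 45.06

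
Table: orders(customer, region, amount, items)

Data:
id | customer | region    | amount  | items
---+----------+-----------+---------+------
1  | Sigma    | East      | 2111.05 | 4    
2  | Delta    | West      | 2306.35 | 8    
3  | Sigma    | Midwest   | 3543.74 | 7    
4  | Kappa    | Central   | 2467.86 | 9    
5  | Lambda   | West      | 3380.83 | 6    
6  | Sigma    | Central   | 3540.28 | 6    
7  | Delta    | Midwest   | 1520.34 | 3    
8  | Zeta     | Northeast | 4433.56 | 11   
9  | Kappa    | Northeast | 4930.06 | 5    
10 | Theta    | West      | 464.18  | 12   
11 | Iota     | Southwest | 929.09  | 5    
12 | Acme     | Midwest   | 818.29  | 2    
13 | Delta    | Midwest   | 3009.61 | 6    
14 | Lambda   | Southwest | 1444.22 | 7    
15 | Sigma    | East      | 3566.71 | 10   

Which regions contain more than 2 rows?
SELECT region, COUNT(*) as cnt
FROM orders
GROUP BY region
HAVING COUNT(*) > 2

Result:
  Midwest: 4
  West: 3

Note: HAVING filters groups after aggregation, WHERE filters rows before.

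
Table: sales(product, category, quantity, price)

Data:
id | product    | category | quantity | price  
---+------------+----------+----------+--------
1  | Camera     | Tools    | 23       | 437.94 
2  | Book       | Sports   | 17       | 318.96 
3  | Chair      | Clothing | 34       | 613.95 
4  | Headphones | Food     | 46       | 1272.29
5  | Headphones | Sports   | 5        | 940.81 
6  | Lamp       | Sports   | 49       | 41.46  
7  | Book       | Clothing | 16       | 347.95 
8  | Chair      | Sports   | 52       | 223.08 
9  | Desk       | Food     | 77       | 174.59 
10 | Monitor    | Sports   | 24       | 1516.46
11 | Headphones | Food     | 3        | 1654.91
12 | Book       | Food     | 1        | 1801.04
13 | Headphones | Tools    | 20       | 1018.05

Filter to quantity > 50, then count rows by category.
SELECT category, COUNT(*)
FROM sales
WHERE quantity > 50
GROUP BY category

Note: WHERE filters rows before grouping.

Result:
  Food: 1
  Sports: 1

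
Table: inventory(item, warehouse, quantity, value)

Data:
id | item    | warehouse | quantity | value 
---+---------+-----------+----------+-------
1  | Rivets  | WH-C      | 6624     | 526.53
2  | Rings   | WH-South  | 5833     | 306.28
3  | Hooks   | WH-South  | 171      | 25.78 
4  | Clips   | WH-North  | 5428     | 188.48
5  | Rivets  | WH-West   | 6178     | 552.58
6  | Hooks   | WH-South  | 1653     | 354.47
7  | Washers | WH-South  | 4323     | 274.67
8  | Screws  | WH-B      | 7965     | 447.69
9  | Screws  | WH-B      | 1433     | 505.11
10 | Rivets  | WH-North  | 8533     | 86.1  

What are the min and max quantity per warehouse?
SELECT warehouse, MIN(quantity), MAX(quantity)
FROM inventory
GROUP BY warehouse

Result:
  WH-B: min=1433, max=7965
  WH-C: min=6624, max=6624
  WH-North: min=5428, max=8533
  WH-South: min=171, max=5833
  WH-West: min=6178, max=6178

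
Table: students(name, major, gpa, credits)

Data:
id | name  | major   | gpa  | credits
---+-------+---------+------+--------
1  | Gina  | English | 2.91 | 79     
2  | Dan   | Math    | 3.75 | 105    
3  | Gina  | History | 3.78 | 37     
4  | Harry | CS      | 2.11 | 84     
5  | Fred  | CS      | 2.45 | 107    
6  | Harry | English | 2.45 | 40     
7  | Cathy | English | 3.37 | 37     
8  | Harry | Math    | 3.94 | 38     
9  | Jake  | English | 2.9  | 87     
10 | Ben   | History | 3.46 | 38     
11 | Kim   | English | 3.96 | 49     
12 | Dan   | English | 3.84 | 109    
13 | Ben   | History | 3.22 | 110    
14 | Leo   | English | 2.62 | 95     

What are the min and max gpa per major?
SELECT major, MIN(gpa), MAX(gpa)
FROM students
GROUP BY major

Result:
  CS: min=2.11, max=2.45
  English: min=2.45, max=3.96
  History: min=3.22, max=3.78
  Math: min=3.75, max=3.94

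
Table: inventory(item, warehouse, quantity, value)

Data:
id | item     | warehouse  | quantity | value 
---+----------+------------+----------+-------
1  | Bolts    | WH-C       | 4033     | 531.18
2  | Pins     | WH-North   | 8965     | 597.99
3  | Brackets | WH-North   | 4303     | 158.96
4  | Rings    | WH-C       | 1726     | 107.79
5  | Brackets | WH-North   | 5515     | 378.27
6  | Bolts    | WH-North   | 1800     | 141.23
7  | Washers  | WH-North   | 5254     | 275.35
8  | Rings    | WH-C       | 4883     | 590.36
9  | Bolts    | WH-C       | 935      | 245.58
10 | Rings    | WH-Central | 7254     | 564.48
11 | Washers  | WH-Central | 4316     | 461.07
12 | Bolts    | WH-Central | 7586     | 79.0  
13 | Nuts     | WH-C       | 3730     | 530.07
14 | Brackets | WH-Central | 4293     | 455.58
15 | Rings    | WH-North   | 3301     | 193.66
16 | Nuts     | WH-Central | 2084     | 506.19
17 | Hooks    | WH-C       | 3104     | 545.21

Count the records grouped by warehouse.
SELECT warehouse, COUNT(*) as count
FROM inventory
GROUP BY warehouse

Result:
  WH-C: 6
  WH-Central: 5
  WH-North: 6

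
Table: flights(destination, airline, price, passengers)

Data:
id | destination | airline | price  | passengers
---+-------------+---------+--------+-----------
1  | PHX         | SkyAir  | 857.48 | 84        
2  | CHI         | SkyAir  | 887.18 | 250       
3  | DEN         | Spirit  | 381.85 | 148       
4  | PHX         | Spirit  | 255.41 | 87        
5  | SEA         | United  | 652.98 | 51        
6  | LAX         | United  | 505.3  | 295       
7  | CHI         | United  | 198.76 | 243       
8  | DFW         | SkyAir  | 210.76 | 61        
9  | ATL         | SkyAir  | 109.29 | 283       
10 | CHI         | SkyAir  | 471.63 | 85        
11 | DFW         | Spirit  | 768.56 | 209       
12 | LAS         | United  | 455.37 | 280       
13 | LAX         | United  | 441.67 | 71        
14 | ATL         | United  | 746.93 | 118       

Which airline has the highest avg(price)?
SELECT airline, AVG(price) as val
FROM flights
GROUP BY airline
ORDER BY val DESC
LIMIT 1

Result: SkyAir with avg(price) = 507.27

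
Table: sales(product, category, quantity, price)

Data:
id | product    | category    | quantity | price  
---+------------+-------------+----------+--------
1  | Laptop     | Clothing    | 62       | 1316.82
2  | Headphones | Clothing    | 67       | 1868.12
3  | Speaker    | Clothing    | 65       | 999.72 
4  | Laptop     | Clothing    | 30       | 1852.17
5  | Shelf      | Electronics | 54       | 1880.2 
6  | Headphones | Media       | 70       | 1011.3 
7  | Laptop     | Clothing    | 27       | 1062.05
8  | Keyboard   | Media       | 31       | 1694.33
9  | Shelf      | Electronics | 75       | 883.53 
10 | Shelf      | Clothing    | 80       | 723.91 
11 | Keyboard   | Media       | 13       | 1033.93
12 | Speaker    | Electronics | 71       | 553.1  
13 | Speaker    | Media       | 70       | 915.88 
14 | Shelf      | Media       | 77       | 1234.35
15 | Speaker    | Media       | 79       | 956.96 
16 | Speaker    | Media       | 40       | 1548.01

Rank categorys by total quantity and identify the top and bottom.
SELECT category, SUM(quantity)
FROM sales
GROUP BY category
ORDER BY SUM(quantity)

All groups:
  Electronics: 200
  Clothing: 331
  Media: 380

Highest: Media (380)
Lowest: Electronics (200)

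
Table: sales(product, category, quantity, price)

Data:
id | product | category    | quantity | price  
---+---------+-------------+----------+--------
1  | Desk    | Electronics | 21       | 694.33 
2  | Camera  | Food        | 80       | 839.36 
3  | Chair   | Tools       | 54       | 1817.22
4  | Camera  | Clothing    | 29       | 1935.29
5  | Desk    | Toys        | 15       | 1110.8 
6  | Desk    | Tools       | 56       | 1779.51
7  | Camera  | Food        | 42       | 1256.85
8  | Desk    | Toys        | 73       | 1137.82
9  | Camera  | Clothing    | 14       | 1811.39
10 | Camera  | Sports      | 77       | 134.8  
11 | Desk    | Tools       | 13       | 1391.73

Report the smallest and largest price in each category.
SELECT category, MIN(price), MAX(price)
FROM sales
GROUP BY category

Result:
  Clothing: min=1811.39, max=1935.29
  Electronics: min=694.33, max=694.33
  Food: min=839.36, max=1256.85
  Sports: min=134.80, max=134.80
  Tools: min=1391.73, max=1817.22
  Toys: min=1110.80, max=1137.82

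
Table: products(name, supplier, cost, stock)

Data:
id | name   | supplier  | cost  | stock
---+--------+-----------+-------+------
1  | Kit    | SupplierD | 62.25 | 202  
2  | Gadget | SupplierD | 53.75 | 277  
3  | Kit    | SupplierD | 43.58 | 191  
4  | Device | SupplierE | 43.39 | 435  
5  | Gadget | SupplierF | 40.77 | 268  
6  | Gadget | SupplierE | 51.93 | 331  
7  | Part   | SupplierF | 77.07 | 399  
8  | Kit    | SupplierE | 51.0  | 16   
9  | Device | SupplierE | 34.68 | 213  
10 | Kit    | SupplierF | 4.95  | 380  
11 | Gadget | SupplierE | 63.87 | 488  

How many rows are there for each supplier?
SELECT supplier, COUNT(*) as count
FROM products
GROUP BY supplier

Result:
  SupplierD: 3
  SupplierE: 5
  SupplierF: 3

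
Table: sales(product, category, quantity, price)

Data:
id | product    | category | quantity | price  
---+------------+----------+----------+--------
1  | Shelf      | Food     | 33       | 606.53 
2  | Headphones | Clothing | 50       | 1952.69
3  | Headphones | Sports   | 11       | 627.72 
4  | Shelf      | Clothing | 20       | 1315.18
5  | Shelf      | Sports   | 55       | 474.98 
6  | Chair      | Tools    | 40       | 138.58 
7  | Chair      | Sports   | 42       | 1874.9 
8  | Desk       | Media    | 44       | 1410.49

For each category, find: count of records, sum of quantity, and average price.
SELECT category,
       COUNT(*) as cnt,
       SUM(quantity) as total_quantity,
       AVG(price) as avg_price
FROM sales
GROUP BY category

Result:
  Clothing: 2 records, 70 total quantity, 1633.94 avg price
  Food: 1 records, 33 total quantity, 606.53 avg price
  Media: 1 records, 44 total quantity, 1410.49 avg price
  Sports: 3 records, 108 total quantity, 992.53 avg price
  Tools: 1 records, 40 total quantity, 138.58 avg price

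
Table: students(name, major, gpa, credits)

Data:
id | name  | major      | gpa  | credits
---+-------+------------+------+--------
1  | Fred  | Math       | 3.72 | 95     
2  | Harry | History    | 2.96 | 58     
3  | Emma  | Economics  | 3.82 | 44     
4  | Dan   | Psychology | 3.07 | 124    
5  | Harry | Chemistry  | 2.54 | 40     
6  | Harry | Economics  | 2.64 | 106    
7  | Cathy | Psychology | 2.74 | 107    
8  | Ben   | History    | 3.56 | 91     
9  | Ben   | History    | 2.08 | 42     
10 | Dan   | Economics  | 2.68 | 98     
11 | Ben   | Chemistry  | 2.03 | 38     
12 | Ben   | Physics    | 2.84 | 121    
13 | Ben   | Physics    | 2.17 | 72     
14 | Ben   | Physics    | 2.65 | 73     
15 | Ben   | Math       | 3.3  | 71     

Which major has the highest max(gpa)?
SELECT major, MAX(gpa) as val
FROM students
GROUP BY major
ORDER BY val DESC
LIMIT 1

Result: Economics with max(gpa) = 3.82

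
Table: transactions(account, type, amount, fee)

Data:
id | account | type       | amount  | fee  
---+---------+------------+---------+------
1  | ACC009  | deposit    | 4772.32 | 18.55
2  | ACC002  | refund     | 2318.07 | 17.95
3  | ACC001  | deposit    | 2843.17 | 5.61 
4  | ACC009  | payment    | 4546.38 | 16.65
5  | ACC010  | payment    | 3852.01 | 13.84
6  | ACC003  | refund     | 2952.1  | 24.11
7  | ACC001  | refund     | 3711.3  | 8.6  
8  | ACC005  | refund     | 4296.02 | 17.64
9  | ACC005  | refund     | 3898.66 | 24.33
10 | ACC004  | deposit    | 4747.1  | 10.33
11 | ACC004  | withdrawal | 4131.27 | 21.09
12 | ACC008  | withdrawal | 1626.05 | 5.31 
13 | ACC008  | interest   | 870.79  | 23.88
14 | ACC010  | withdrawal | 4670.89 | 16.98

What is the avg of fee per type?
SELECT type, AVG(fee) as result
FROM transactions
GROUP BY type

Result:
  deposit: 11.50
  interest: 23.88
  payment: 15.25
  refund: 18.53
  withdrawal: 14.46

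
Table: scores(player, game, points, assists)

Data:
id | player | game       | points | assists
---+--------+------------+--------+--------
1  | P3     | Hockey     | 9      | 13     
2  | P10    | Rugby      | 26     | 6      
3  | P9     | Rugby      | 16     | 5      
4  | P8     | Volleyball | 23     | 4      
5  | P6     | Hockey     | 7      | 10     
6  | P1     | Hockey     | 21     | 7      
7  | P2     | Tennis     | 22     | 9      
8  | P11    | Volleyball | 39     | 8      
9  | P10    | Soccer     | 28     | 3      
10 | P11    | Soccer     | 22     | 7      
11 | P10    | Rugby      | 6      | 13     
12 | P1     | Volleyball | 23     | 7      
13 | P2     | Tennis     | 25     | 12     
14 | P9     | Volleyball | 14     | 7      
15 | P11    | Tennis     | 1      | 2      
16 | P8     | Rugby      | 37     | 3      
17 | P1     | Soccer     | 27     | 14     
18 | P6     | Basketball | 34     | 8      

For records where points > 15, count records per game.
SELECT game, COUNT(*)
FROM scores
WHERE points > 15
GROUP BY game

Note: WHERE filters rows before grouping.

Result:
  Basketball: 1
  Hockey: 1
  Rugby: 3
  Soccer: 3
  Tennis: 2
  Volleyball: 3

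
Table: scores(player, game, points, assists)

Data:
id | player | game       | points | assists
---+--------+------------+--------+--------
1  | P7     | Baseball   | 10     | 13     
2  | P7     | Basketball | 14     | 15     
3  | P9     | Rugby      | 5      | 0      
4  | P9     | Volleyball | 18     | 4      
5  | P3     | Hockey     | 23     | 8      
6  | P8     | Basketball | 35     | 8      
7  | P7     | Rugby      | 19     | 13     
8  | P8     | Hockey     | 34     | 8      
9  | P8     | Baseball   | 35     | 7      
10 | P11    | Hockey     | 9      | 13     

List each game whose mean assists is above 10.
SELECT game, AVG(assists)
FROM scores
GROUP BY game
HAVING AVG(assists) > 10

Result:
  Basketball: avg=11.50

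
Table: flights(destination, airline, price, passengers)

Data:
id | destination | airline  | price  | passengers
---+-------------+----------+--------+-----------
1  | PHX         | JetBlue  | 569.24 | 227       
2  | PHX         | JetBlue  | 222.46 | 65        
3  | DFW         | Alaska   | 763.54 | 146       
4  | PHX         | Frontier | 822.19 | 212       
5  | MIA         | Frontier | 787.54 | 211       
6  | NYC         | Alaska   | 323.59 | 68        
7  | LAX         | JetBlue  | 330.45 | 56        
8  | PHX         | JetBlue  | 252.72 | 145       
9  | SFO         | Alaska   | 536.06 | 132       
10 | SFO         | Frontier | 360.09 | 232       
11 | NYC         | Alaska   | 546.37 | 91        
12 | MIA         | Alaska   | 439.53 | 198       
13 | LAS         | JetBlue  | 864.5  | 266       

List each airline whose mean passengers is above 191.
SELECT airline, AVG(passengers)
FROM flights
GROUP BY airline
HAVING AVG(passengers) > 191

Result:
  Frontier: avg=218.33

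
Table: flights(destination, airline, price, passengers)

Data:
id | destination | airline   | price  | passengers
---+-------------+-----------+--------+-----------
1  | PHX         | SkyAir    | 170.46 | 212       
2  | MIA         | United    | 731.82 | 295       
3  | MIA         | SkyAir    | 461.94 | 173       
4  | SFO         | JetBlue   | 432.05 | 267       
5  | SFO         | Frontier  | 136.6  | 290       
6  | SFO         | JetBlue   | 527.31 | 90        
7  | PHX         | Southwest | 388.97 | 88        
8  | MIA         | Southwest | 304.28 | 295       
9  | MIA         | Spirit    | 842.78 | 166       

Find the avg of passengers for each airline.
SELECT airline, AVG(passengers) as result
FROM flights
GROUP BY airline

Result:
  Frontier: 290.00
  JetBlue: 178.50
  SkyAir: 192.50
  Southwest: 191.50
  Spirit: 166.00
  United: 295.00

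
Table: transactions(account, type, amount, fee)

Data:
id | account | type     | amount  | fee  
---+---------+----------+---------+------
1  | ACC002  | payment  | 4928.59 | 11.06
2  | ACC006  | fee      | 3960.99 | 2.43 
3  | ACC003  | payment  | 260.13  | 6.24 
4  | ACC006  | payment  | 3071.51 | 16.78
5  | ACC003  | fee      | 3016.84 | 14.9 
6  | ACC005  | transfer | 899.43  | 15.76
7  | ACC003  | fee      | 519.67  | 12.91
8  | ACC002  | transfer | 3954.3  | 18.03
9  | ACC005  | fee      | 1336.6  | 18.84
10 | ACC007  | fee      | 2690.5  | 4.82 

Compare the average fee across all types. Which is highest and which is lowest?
SELECT type, AVG(fee)
FROM transactions
GROUP BY type
ORDER BY AVG(fee)

All groups:
  fee: 10.78
  payment: 11.36
  transfer: 16.90

Highest: transfer (16.90)
Lowest: fee (10.78)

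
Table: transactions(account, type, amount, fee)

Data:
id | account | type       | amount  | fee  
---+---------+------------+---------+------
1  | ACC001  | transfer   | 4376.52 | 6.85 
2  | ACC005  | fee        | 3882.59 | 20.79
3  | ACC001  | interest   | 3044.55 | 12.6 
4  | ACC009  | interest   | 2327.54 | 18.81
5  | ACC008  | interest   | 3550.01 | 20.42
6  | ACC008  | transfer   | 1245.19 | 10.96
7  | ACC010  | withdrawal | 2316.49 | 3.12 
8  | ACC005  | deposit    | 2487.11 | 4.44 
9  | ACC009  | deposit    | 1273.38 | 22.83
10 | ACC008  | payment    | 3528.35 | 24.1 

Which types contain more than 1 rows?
SELECT type, COUNT(*) as cnt
FROM transactions
GROUP BY type
HAVING COUNT(*) > 1

Result:
  deposit: 2
  interest: 3
  transfer: 2

Note: HAVING filters groups after aggregation, WHERE filters rows before.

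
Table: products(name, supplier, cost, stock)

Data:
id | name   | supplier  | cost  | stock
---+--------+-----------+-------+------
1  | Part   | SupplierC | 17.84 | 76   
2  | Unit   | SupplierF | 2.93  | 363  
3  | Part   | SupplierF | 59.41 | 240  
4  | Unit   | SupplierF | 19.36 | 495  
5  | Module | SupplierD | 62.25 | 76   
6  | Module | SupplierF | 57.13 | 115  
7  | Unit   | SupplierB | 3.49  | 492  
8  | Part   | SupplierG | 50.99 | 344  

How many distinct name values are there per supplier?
SELECT supplier, COUNT(DISTINCT name)
FROM products
GROUP BY supplier

Result:
  SupplierB: 1 distinct
  SupplierC: 1 distinct
  SupplierD: 1 distinct
  SupplierF: 3 distinct
  SupplierG: 1 distinct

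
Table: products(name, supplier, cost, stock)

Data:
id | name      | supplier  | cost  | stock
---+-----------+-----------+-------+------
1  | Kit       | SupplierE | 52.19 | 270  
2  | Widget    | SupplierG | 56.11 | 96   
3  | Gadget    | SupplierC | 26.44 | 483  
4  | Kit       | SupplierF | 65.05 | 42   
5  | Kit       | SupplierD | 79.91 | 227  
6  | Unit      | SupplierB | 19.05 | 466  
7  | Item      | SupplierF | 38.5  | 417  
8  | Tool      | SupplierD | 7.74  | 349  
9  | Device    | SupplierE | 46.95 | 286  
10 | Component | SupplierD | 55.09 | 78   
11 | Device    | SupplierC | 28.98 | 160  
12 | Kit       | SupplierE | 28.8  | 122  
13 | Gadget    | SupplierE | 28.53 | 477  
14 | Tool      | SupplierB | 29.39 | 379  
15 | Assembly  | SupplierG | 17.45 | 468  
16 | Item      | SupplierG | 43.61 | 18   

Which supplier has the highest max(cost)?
SELECT supplier, MAX(cost) as val
FROM products
GROUP BY supplier
ORDER BY val DESC
LIMIT 1

Result: SupplierD with max(cost) = 79.91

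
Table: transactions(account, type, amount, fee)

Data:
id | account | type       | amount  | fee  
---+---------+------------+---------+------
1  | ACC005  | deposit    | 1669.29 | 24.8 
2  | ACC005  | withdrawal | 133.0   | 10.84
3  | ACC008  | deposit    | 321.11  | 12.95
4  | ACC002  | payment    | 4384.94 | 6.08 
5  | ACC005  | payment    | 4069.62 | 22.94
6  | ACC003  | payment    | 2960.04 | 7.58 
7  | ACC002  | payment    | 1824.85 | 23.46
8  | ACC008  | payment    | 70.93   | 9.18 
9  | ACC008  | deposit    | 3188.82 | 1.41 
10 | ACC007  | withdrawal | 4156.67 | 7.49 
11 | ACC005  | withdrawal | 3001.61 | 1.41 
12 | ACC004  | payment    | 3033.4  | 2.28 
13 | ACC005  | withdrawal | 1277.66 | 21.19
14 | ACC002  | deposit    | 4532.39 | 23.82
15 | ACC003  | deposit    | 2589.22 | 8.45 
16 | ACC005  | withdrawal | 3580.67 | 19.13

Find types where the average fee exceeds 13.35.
SELECT type, AVG(fee)
FROM transactions
GROUP BY type
HAVING AVG(fee) > 13.35

Result:
  deposit: avg=14.29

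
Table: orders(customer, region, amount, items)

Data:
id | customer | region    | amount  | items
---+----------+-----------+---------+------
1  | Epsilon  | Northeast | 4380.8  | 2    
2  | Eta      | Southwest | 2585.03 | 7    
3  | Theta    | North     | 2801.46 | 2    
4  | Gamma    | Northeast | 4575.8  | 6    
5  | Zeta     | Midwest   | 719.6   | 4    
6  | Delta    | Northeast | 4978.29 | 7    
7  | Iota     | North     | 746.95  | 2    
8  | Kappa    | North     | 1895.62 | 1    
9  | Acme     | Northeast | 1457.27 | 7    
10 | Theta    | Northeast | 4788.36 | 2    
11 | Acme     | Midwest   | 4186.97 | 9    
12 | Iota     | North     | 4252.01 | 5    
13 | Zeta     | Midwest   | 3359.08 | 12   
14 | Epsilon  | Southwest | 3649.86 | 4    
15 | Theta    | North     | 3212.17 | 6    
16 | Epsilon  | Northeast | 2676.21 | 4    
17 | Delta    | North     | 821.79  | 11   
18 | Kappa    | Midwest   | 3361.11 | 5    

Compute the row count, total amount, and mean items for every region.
SELECT region,
       COUNT(*) as cnt,
       SUM(amount) as total_amount,
       AVG(items) as avg_items
FROM orders
GROUP BY region

Result:
  Midwest: 4 records, 11626.76 total amount, 7.50 avg items
  North: 6 records, 13730.00 total amount, 4.50 avg items
  Northeast: 6 records, 22856.73 total amount, 4.67 avg items
  Southwest: 2 records, 6234.89 total amount, 5.50 avg items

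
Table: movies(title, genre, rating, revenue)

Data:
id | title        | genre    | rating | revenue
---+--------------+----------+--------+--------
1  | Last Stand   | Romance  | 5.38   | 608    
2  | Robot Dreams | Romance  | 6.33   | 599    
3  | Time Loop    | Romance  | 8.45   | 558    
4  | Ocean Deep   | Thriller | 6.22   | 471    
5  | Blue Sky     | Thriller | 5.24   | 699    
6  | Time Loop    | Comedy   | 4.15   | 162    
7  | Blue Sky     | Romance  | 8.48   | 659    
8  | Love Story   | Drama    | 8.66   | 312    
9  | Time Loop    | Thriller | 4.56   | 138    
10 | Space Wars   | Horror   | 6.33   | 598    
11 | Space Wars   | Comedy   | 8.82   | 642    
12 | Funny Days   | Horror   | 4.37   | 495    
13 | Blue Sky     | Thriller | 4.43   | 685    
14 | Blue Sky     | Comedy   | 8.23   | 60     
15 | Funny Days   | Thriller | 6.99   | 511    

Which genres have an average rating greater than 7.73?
SELECT genre, AVG(rating)
FROM movies
GROUP BY genre
HAVING AVG(rating) > 7.73

Result:
  Drama: avg=8.66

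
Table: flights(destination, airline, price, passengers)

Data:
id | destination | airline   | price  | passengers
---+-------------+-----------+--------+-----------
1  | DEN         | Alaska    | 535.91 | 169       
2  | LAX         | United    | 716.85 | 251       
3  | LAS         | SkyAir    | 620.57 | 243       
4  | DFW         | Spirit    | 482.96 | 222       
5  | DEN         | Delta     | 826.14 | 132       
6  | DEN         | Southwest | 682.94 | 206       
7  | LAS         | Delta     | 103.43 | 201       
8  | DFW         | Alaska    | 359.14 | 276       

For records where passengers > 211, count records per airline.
SELECT airline, COUNT(*)
FROM flights
WHERE passengers > 211
GROUP BY airline

Note: WHERE filters rows before grouping.

Result:
  Alaska: 1
  SkyAir: 1
  Spirit: 1
  United: 1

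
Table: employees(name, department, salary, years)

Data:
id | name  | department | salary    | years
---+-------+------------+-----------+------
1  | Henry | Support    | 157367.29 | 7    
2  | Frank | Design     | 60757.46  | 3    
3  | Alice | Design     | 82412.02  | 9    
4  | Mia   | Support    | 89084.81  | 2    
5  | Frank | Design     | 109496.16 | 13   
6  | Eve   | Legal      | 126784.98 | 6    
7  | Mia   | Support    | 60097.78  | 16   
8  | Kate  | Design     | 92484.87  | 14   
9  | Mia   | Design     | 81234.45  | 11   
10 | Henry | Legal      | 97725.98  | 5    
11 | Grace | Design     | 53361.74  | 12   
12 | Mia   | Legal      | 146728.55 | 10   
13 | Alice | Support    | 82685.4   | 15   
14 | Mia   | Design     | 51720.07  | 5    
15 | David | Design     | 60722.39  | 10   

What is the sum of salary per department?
SELECT department, SUM(salary) as result
FROM employees
GROUP BY department

Result:
  Design: 592189.16
  Legal: 371239.51
  Support: 389235.28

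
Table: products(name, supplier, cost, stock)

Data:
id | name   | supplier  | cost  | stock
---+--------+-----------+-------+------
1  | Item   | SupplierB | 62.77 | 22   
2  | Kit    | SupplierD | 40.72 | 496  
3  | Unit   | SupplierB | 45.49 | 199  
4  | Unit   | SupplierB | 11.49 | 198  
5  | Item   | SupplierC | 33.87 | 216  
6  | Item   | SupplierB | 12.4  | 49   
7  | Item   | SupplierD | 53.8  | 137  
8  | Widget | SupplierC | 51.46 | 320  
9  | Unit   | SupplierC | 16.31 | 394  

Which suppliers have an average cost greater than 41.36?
SELECT supplier, AVG(cost)
FROM products
GROUP BY supplier
HAVING AVG(cost) > 41.36

Result:
  SupplierD: avg=47.26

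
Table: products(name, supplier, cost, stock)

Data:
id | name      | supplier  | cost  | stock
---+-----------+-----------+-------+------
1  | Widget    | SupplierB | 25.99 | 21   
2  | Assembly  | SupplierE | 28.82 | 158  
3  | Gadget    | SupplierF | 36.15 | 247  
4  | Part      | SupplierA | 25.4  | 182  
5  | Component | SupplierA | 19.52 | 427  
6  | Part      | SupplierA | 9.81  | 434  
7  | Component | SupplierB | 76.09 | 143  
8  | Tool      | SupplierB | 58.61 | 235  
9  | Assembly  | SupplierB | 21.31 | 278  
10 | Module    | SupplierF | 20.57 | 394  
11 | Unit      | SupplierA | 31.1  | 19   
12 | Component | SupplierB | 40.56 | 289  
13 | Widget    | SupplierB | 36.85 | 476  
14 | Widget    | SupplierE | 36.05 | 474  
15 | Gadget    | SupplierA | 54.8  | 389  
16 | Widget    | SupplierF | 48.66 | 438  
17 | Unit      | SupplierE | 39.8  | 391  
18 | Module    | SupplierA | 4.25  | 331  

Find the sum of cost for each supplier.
SELECT supplier, SUM(cost) as result
FROM products
GROUP BY supplier

Result:
  SupplierA: 144.88
  SupplierB: 259.41
  SupplierE: 104.67
  SupplierF: 105.38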